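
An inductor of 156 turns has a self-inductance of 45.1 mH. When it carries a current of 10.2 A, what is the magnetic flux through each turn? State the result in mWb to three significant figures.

From L = NΦ_B/I, the flux per turn is Φ_B = LI/N.
Φ_B = (4.510×10^-2 H)(10.2 A)/156 = 2.949×10^-3 Wb.

Φ_B ≈ 2.95 mWb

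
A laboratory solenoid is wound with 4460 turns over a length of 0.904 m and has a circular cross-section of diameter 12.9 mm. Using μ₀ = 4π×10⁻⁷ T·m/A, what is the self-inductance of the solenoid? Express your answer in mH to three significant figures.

A = π(d/2)² = π(6.450×10^-3 m)² = 1.307×10^-4 m².
For a long solenoid, L = μ₀N²A/ℓ.
L = (4π×10⁻⁷)(4460)²(1.307×10^-4)/(0.904 m) = 3.614×10^-3 H.

L ≈ 3.61 mH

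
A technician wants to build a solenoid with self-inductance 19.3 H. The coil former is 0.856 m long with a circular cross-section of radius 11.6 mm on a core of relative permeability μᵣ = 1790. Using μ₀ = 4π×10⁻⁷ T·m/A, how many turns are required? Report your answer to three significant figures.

A = πr² = π(1.160×10^-2 m)² = 4.227×10^-4 m².
From L = μ₀μᵣN²A/ℓ, N = √(Lℓ / (μ₀μᵣA)).
N = √[(19.3)(0.856) / ((4π×10⁻⁷)(1790)×4.227×10^-4)] = √(1.737×10^7) ≈ 4168.2.

N ≈ 4170 turns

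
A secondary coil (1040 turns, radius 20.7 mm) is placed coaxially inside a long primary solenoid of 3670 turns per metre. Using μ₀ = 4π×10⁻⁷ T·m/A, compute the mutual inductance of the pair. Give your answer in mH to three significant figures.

M ≈ 6.46 mH

The outer solenoid produces a uniform field B₁ = μ₀n₁I₁ across the inner coil,
so the flux linkage is N₂Φ = N₂B₁A₂ = μ₀n₁N₂A₂·I₁, giving M = μ₀n₁N₂A₂.
A₂ = πr² = π(2.070×10^-2 m)² = 1.346×10^-3 m².
M = (4π×10⁻⁷)(3670)(1040)(1.346×10^-3) = 6.457×10^-3 H.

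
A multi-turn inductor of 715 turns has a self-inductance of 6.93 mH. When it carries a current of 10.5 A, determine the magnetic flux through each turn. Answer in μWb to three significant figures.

From L = NΦ_B/I, the flux per turn is Φ_B = LI/N.
Φ_B = (6.930×10^-3 H)(10.5 A)/715 = 1.018×10^-4 Wb.

Φ_B ≈ 102 μWb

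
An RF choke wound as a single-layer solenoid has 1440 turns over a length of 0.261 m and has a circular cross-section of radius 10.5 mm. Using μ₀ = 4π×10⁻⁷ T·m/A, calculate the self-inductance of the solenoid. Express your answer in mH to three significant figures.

L ≈ 3.46 mH

A = πr² = π(1.050×10^-2 m)² = 3.464×10^-4 m².
For a long solenoid, L = μ₀N²A/ℓ.
L = (4π×10⁻⁷)(1440)²(3.464×10^-4)/(0.261 m) = 3.458×10^-3 H.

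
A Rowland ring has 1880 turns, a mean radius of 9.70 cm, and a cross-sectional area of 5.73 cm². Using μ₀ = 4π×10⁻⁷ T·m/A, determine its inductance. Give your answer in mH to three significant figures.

For a thin toroid, L = μ₀N²A/(2πR).
L = (4π×10⁻⁷)(1880)²(5.730×10^-4) / (2π×9.700×10^-2 m) = 4.176×10^-3 H.

L ≈ 4.18 mH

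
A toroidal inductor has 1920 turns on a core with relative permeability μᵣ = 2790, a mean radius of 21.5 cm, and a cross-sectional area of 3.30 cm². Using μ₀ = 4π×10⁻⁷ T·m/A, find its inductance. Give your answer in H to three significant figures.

L ≈ 3.16 H

For a thin toroid, L = μ₀μᵣN²A/(2πR).
L = (4π×10⁻⁷)(2790)(1920)²(3.300×10^-4) / (2π×0.215 m) = 3.157 H.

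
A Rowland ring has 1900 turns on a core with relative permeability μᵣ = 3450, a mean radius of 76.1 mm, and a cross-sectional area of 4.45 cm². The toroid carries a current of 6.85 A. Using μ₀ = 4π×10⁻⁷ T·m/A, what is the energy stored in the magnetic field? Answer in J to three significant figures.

L = μ₀μᵣN²A/(2πR) = (4π×10⁻⁷)(3450)(1900)²(4.450×10^-4)/(2π×7.610×10^-2) = 14.57 H.
U = ½LI² = ½(14.57)(6.85)² = 341.7 J.

U ≈ 342 J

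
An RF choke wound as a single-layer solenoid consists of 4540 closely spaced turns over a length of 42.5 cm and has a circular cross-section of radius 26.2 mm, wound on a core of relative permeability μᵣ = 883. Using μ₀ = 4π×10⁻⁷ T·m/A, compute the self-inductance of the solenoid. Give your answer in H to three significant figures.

L ≈ 116 H

A = πr² = π(2.620×10^-2 m)² = 2.157×10^-3 m².
For a long solenoid, L = μ₀μᵣN²A/ℓ.
L = (4π×10⁻⁷)(883)(4540)²(2.157×10^-3)/(0.425 m) = 116.1 H.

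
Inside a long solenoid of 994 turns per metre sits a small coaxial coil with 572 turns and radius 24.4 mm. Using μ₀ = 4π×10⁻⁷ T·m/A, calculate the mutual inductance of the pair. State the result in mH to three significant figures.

M ≈ 1.34 mH

The outer solenoid produces a uniform field B₁ = μ₀n₁I₁ across the inner coil,
so the flux linkage is N₂Φ = N₂B₁A₂ = μ₀n₁N₂A₂·I₁, giving M = μ₀n₁N₂A₂.
A₂ = πr² = π(2.440×10^-2 m)² = 1.870×10^-3 m².
M = (4π×10⁻⁷)(994)(572)(1.870×10^-3) = 1.336×10^-3 H.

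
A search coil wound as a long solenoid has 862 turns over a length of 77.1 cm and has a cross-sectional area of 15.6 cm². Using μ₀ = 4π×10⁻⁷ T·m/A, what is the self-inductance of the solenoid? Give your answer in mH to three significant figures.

A = 15.6 cm² = 1.560×10^-3 m².
For a long solenoid, L = μ₀N²A/ℓ.
L = (4π×10⁻⁷)(862)²(1.560×10^-3)/(0.771 m) = 1.889×10^-3 H.

L ≈ 1.89 mH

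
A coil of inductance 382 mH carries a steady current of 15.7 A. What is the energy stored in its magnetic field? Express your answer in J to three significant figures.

U ≈ 47.1 J

Stored magnetic energy: U = ½LI².
U = ½(0.382 H)(15.7 A)² = 47.08 J.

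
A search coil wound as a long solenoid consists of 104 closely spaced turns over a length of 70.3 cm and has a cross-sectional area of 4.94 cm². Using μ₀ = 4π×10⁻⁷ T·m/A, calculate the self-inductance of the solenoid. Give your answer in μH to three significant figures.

L ≈ 9.55 μH

A = 4.94 cm² = 4.940×10^-4 m².
For a long solenoid, L = μ₀N²A/ℓ.
L = (4π×10⁻⁷)(104)²(4.940×10^-4)/(0.703 m) = 9.551×10^-6 H.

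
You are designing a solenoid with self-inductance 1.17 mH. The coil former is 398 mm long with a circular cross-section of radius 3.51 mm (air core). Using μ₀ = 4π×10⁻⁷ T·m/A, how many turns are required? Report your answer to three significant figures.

A = πr² = π(3.510×10^-3 m)² = 3.870×10^-5 m².
From L = μ₀N²A/ℓ, N = √(Lℓ / (μ₀A)).
N = √[(1.170×10^-3)(0.398) / ((4π×10⁻⁷)×3.870×10^-5)] = √(9.574×10^6) ≈ 3094.2.

N ≈ 3090 turns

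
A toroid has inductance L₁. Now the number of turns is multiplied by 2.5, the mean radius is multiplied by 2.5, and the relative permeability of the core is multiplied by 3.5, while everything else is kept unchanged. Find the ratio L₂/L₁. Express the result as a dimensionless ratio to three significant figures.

For a toroid, L ∝ μᵣN²A/R.
L₂/L₁ = (2.5)^2 × (2.5)^-1 × (3.5) = 8.75.

L₂/L₁ = 8.75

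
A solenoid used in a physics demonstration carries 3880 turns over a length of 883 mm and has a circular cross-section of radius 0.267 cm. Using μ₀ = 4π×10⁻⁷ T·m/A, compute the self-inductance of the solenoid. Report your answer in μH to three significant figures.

L ≈ 480 μH

A = πr² = π(2.670×10^-3 m)² = 2.240×10^-5 m².
For a long solenoid, L = μ₀N²A/ℓ.
L = (4π×10⁻⁷)(3880)²(2.240×10^-5)/(0.883 m) = 4.798×10^-4 H.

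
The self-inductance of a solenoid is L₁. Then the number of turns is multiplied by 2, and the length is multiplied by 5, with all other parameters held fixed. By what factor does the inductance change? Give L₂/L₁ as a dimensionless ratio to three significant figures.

For a solenoid, L ∝ μᵣN²A/ℓ.
L₂/L₁ = (2)^2 × (5)^-1 = 0.800.

L₂/L₁ = 0.800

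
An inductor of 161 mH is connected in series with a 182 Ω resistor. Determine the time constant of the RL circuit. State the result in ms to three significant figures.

τ ≈ 0.885 ms

τ = L/R = (0.161 H)/(182 Ω) = 8.846×10^-4 s.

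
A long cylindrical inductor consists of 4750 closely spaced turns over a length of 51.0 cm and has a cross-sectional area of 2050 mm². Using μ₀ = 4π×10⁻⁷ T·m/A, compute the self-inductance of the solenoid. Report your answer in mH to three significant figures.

L ≈ 114 mH

A = 2050 mm² = 2.050×10^-3 m².
For a long solenoid, L = μ₀N²A/ℓ.
L = (4π×10⁻⁷)(4750)²(2.050×10^-3)/(0.51 m) = 0.114 H.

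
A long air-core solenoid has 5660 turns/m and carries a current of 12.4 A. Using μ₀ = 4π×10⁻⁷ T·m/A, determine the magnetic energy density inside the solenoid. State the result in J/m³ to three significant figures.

u ≈ 3090 J/m³

B = μ₀nI = (4π×10⁻⁷)(5.660×10^3)(12.4) = 8.820×10^-2 T.
u = B²/(2μ₀) = (8.820×10^-2)²/(2×4π×10⁻⁷) = 3.09497×10^3 J/m³.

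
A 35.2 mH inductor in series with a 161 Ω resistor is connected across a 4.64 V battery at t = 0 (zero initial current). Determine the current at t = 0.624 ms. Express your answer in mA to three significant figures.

τ = L/R = 3.520×10^-2/161 = 2.186×10^-4 s; final current I_∞ = ε/R = 4.64/161 = 2.882×10^-2 A.
I(t) = I_∞(1 − e^(−t/τ)) with t/τ = 2.854.
I = (2.882×10^-2)(1 − e^(−2.854)) = 2.716×10^-2 A.

I ≈ 27.2 mA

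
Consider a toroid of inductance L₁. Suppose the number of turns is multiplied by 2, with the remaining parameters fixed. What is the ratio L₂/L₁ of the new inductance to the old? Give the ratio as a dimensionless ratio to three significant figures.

For a toroid, L ∝ μᵣN²A/R.
L₂/L₁ = (2)^2 = 4.00.

L₂/L₁ = 4.00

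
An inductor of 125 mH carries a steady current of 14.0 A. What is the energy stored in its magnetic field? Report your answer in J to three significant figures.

U ≈ 12.3 J

Stored magnetic energy: U = ½LI².
U = ½(0.125 H)(14.0 A)² = 12.25 J.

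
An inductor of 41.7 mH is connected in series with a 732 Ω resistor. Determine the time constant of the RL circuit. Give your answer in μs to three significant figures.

τ ≈ 57.0 μs

τ = L/R = (4.170×10^-2 H)/(732 Ω) = 5.697×10^-5 s.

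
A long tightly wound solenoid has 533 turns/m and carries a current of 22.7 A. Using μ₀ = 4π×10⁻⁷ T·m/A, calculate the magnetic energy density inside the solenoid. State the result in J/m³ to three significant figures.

u ≈ 92.0 J/m³

B = μ₀nI = (4π×10⁻⁷)(533)(22.7) = 1.520×10^-2 T.
u = B²/(2μ₀) = (1.520×10^-2)²/(2×4π×10⁻⁷) = 91.98 J/m³.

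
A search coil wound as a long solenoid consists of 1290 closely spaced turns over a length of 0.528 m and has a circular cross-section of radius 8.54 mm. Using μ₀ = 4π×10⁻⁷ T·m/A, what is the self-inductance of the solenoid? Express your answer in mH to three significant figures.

L ≈ 0.907 mH

A = πr² = π(8.540×10^-3 m)² = 2.291×10^-4 m².
For a long solenoid, L = μ₀N²A/ℓ.
L = (4π×10⁻⁷)(1290)²(2.291×10^-4)/(0.528 m) = 9.074×10^-4 H.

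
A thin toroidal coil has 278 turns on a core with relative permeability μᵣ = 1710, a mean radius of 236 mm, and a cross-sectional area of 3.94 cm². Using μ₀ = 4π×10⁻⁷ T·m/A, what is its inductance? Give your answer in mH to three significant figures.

For a thin toroid, L = μ₀μᵣN²A/(2πR).
L = (4π×10⁻⁷)(1710)(278)²(3.940×10^-4) / (2π×0.236 m) = 4.413×10^-2 H.

L ≈ 44.1 mH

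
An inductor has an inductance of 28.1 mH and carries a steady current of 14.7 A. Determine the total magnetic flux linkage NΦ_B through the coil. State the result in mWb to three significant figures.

From L = NΦ_B/I, the flux linkage is NΦ_B = LI.
NΦ_B = (2.810×10^-2 H)(14.7 A) = 0.4131 Wb.

NΦ_B ≈ 413 mWb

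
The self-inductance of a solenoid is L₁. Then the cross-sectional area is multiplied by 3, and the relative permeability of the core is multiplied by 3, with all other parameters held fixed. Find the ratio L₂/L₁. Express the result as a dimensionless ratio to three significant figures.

L₂/L₁ = 9.00

For a solenoid, L ∝ μᵣN²A/ℓ.
L₂/L₁ = (3) × (3) = 9.00.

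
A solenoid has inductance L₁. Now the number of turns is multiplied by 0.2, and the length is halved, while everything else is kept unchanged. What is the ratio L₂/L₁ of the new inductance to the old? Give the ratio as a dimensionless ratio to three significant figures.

For a solenoid, L ∝ μᵣN²A/ℓ.
L₂/L₁ = (0.2)^2 × (0.5)^-1 = 0.0800.

L₂/L₁ = 0.0800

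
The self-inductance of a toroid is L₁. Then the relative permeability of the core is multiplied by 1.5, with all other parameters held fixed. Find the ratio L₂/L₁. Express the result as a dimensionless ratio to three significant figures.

L₂/L₁ = 1.50

For a toroid, L ∝ μᵣN²A/R.
L₂/L₁ = (1.5) = 1.50.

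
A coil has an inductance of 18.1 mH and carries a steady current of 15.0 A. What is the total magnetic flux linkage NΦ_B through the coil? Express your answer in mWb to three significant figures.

From L = NΦ_B/I, the flux linkage is NΦ_B = LI.
NΦ_B = (1.810×10^-2 H)(15.0 A) = 0.2715 Wb.

NΦ_B ≈ 272 mWb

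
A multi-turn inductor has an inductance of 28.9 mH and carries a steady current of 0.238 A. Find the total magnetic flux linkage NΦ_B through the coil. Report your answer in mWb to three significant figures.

NΦ_B ≈ 6.88 mWb

From L = NΦ_B/I, the flux linkage is NΦ_B = LI.
NΦ_B = (2.890×10^-2 H)(0.238 A) = 6.878×10^-3 Wb.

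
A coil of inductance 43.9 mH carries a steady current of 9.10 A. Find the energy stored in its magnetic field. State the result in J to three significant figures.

Stored magnetic energy: U = ½LI².
U = ½(4.390×10^-2 H)(9.10 A)² = 1.818 J.

U ≈ 1.82 J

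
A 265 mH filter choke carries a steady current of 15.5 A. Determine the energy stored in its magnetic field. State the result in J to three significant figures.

U ≈ 31.8 J

Stored magnetic energy: U = ½LI².
U = ½(0.265 H)(15.5 A)² = 31.83 J.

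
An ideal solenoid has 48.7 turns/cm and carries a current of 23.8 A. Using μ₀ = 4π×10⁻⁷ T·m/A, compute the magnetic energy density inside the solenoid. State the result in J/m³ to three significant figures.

u ≈ 8440 J/m³

B = μ₀nI = (4π×10⁻⁷)(4.870×10^3)(23.8) = 0.1457 T.
u = B²/(2μ₀) = (0.1457)²/(2×4π×10⁻⁷) = 8.441×10^3 J/m³.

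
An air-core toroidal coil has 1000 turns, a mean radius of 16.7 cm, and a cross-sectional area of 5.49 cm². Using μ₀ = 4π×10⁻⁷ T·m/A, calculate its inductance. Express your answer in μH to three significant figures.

For a thin toroid, L = μ₀N²A/(2πR).
L = (4π×10⁻⁷)(1000)²(5.490×10^-4) / (2π×0.167 m) = 6.5749×10^-4 H.

L ≈ 657 μH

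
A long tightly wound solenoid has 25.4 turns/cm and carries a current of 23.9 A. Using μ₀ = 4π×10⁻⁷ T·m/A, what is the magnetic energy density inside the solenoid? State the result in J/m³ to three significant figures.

u ≈ 2320 J/m³

B = μ₀nI = (4π×10⁻⁷)(2.540×10^3)(23.9) = 7.629×10^-2 T.
u = B²/(2μ₀) = (7.629×10^-2)²/(2×4π×10⁻⁷) = 2.315×10^3 J/m³.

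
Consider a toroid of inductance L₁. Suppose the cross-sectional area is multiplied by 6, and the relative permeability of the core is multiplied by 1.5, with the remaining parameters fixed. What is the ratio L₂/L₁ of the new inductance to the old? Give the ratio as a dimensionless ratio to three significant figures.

L₂/L₁ = 9.00

For a toroid, L ∝ μᵣN²A/R.
L₂/L₁ = (6) × (1.5) = 9.00.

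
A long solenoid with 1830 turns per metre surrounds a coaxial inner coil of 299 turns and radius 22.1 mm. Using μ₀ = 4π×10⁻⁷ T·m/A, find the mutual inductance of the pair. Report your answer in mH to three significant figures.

M ≈ 1.06 mH

The outer solenoid produces a uniform field B₁ = μ₀n₁I₁ across the inner coil,
so the flux linkage is N₂Φ = N₂B₁A₂ = μ₀n₁N₂A₂·I₁, giving M = μ₀n₁N₂A₂.
A₂ = πr² = π(2.210×10^-2 m)² = 1.534×10^-3 m².
M = (4π×10⁻⁷)(1830)(299)(1.534×10^-3) = 1.055×10^-3 H.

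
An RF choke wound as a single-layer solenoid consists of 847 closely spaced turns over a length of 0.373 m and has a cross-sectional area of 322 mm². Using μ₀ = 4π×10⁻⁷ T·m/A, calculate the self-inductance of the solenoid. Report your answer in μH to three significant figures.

L ≈ 778 μH

A = 322 mm² = 3.220×10^-4 m².
For a long solenoid, L = μ₀N²A/ℓ.
L = (4π×10⁻⁷)(847)²(3.220×10^-4)/(0.373 m) = 7.783×10^-4 H.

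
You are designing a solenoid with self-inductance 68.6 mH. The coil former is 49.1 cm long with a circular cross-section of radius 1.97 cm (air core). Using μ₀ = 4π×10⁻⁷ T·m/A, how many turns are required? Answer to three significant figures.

N ≈ 4690 turns

A = πr² = π(1.970×10^-2 m)² = 1.219×10^-3 m².
From L = μ₀N²A/ℓ, N = √(Lℓ / (μ₀A)).
N = √[(6.860×10^-2)(0.491) / ((4π×10⁻⁷)×1.219×10^-3)] = √(2.198×10^7) ≈ 4688.7.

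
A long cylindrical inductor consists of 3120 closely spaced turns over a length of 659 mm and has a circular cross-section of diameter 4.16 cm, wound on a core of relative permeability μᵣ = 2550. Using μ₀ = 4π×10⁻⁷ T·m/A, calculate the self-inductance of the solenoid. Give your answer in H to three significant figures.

A = π(d/2)² = π(2.080×10^-2 m)² = 1.359×10^-3 m².
For a long solenoid, L = μ₀μᵣN²A/ℓ.
L = (4π×10⁻⁷)(2550)(3120)²(1.359×10^-3)/(0.659 m) = 64.34 H.

L ≈ 64.3 H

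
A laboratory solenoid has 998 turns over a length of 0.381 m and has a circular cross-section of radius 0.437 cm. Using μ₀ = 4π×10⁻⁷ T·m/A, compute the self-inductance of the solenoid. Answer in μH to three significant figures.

A = πr² = π(4.370×10^-3 m)² = 5.999×10^-5 m².
For a long solenoid, L = μ₀N²A/ℓ.
L = (4π×10⁻⁷)(998)²(5.999×10^-5)/(0.381 m) = 1.971×10^-4 H.

L ≈ 197 μH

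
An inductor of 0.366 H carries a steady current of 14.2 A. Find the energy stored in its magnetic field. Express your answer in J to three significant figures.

Stored magnetic energy: U = ½LI².
U = ½(0.366 H)(14.2 A)² = 36.9 J.

U ≈ 36.9 J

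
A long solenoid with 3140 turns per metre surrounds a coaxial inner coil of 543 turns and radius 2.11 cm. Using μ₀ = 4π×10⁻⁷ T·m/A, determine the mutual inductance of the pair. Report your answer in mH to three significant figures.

M ≈ 3.00 mH

The outer solenoid produces a uniform field B₁ = μ₀n₁I₁ across the inner coil,
so the flux linkage is N₂Φ = N₂B₁A₂ = μ₀n₁N₂A₂·I₁, giving M = μ₀n₁N₂A₂.
A₂ = πr² = π(2.110×10^-2 m)² = 1.399×10^-3 m².
M = (4π×10⁻⁷)(3140)(543)(1.399×10^-3) = 2.997×10^-3 H.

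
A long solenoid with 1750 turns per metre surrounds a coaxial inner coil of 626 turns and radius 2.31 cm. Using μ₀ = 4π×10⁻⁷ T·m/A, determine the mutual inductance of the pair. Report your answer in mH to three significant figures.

The outer solenoid produces a uniform field B₁ = μ₀n₁I₁ across the inner coil,
so the flux linkage is N₂Φ = N₂B₁A₂ = μ₀n₁N₂A₂·I₁, giving M = μ₀n₁N₂A₂.
A₂ = πr² = π(2.310×10^-2 m)² = 1.676×10^-3 m².
M = (4π×10⁻⁷)(1750)(626)(1.676×10^-3) = 2.308×10^-3 H.

M ≈ 2.31 mH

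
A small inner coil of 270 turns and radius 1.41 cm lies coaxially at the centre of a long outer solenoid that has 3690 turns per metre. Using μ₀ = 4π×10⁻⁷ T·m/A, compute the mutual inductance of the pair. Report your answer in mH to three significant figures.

M ≈ 0.782 mH

The outer solenoid produces a uniform field B₁ = μ₀n₁I₁ across the inner coil,
so the flux linkage is N₂Φ = N₂B₁A₂ = μ₀n₁N₂A₂·I₁, giving M = μ₀n₁N₂A₂.
A₂ = πr² = π(1.410×10^-2 m)² = 6.246×10^-4 m².
M = (4π×10⁻⁷)(3690)(270)(6.246×10^-4) = 7.820×10^-4 H.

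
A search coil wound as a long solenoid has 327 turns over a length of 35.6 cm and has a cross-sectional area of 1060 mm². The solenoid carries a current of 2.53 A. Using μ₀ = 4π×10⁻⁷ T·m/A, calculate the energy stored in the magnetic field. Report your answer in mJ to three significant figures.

A = 1060 mm² = 1.060×10^-3 m².
L = μ₀N²A/ℓ = (4π×10⁻⁷)(327)²(1.060×10^-3)/(0.356) = 4.001×10^-4 H.
U = ½LI² = ½(4.001×10^-4)(2.53)² = 1.280×10^-3 J.

U ≈ 1.28 mJ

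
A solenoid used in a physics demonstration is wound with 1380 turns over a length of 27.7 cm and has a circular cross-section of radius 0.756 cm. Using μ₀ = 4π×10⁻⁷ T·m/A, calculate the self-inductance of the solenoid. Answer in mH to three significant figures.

L ≈ 1.55 mH

A = πr² = π(7.560×10^-3 m)² = 1.796×10^-4 m².
For a long solenoid, L = μ₀N²A/ℓ.
L = (4π×10⁻⁷)(1380)²(1.796×10^-4)/(0.277 m) = 1.551×10^-3 H.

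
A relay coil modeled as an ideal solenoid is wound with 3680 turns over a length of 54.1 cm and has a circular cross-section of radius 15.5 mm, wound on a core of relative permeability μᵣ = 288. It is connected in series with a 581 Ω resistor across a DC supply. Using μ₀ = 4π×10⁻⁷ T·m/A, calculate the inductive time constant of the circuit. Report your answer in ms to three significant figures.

τ ≈ 11.8 ms

A = πr² = π(1.550×10^-2 m)² = 7.548×10^-4 m².
L = μ₀μᵣN²A/ℓ = (4π×10⁻⁷)(288)(3680)²(7.548×10^-4)/(0.541) = 6.838 H.
τ = L/R = (6.838)/(581) = 1.177×10^-2 s.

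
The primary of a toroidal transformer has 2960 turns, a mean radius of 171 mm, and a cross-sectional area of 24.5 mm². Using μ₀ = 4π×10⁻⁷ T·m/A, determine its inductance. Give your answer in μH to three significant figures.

L ≈ 251 μH

For a thin toroid, L = μ₀N²A/(2πR).
L = (4π×10⁻⁷)(2960)²(2.450×10^-5) / (2π×0.171 m) = 2.511×10^-4 H.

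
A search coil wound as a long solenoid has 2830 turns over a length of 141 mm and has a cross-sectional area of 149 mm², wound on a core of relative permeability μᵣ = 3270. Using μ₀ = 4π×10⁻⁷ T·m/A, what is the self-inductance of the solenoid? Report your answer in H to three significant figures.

L ≈ 34.8 H

A = 149 mm² = 1.490×10^-4 m².
For a long solenoid, L = μ₀μᵣN²A/ℓ.
L = (4π×10⁻⁷)(3270)(2830)²(1.490×10^-4)/(0.141 m) = 34.78 H.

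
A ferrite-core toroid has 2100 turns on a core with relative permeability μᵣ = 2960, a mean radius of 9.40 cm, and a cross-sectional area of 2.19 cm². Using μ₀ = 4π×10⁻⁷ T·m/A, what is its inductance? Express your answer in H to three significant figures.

For a thin toroid, L = μ₀μᵣN²A/(2πR).
L = (4π×10⁻⁷)(2960)(2100)²(2.190×10^-4) / (2π×9.400×10^-2 m) = 6.082 H.

L ≈ 6.08 H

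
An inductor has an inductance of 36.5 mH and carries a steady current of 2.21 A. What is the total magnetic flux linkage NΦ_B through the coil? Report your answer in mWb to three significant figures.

NΦ_B ≈ 80.7 mWb

From L = NΦ_B/I, the flux linkage is NΦ_B = LI.
NΦ_B = (3.650×10^-2 H)(2.21 A) = 8.066×10^-2 Wb.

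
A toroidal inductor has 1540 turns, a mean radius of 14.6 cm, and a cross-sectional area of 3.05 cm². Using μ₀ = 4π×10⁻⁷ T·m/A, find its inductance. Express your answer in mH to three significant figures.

L ≈ 0.991 mH

For a thin toroid, L = μ₀N²A/(2πR).
L = (4π×10⁻⁷)(1540)²(3.050×10^-4) / (2π×0.146 m) = 9.909×10^-4 H.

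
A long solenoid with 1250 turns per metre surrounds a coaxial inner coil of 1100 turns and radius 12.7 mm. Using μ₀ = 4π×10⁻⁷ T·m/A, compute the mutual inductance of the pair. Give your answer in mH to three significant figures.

M ≈ 0.876 mH

The outer solenoid produces a uniform field B₁ = μ₀n₁I₁ across the inner coil,
so the flux linkage is N₂Φ = N₂B₁A₂ = μ₀n₁N₂A₂·I₁, giving M = μ₀n₁N₂A₂.
A₂ = πr² = π(1.270×10^-2 m)² = 5.067×10^-4 m².
M = (4π×10⁻⁷)(1250)(1100)(5.067×10^-4) = 8.755×10^-4 H.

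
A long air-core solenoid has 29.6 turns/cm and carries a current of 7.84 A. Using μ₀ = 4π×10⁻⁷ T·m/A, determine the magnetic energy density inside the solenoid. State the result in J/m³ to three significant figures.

B = μ₀nI = (4π×10⁻⁷)(2.960×10^3)(7.84) = 2.916×10^-2 T.
u = B²/(2μ₀) = (2.916×10^-2)²/(2×4π×10⁻⁷) = 338.4 J/m³.

u ≈ 338 J/m³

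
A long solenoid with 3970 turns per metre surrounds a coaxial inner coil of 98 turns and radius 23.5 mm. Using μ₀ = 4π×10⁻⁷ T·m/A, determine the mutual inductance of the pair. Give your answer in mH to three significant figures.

M ≈ 0.848 mH

The outer solenoid produces a uniform field B₁ = μ₀n₁I₁ across the inner coil,
so the flux linkage is N₂Φ = N₂B₁A₂ = μ₀n₁N₂A₂·I₁, giving M = μ₀n₁N₂A₂.
A₂ = πr² = π(2.350×10^-2 m)² = 1.7349×10^-3 m².
M = (4π×10⁻⁷)(3970)(98)(1.7349×10^-3) = 8.482×10^-4 H.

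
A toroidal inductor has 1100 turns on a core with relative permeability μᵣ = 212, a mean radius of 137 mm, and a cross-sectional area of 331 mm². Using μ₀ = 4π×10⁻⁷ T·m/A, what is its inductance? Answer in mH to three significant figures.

For a thin toroid, L = μ₀μᵣN²A/(2πR).
L = (4π×10⁻⁷)(212)(1100)²(3.310×10^-4) / (2π×0.137 m) = 0.124 H.

L ≈ 124 mH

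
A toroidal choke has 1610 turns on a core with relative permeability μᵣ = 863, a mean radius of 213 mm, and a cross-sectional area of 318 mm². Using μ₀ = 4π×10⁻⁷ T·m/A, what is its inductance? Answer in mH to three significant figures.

For a thin toroid, L = μ₀μᵣN²A/(2πR).
L = (4π×10⁻⁷)(863)(1610)²(3.180×10^-4) / (2π×0.213 m) = 0.6679 H.

L ≈ 668 mH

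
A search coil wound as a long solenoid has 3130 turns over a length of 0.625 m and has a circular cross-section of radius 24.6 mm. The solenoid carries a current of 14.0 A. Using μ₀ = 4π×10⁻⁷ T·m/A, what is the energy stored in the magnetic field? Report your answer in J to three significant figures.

U ≈ 3.67 J

A = πr² = π(2.460×10^-2 m)² = 1.901×10^-3 m².
L = μ₀N²A/ℓ = (4π×10⁻⁷)(3130)²(1.901×10^-3)/(0.625) = 3.7449×10^-2 H.
U = ½LI² = ½(3.7449×10^-2)(14.0)² = 3.67 J.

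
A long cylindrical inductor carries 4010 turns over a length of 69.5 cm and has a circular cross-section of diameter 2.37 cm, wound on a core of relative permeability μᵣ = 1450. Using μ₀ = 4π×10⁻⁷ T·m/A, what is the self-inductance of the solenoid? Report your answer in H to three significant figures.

A = π(d/2)² = π(1.185×10^-2 m)² = 4.412×10^-4 m².
For a long solenoid, L = μ₀μᵣN²A/ℓ.
L = (4π×10⁻⁷)(1450)(4010)²(4.412×10^-4)/(0.695 m) = 18.6 H.

L ≈ 18.6 H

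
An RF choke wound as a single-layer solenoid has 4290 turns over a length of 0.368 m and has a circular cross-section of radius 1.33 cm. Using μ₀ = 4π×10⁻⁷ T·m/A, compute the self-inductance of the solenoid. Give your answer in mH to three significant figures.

A = πr² = π(1.330×10^-2 m)² = 5.557×10^-4 m².
For a long solenoid, L = μ₀N²A/ℓ.
L = (4π×10⁻⁷)(4290)²(5.557×10^-4)/(0.368 m) = 3.492×10^-2 H.

L ≈ 34.9 mH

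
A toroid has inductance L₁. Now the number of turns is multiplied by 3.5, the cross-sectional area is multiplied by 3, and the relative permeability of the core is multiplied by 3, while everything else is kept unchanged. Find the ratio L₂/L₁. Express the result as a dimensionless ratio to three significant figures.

L₂/L₁ = 110

For a toroid, L ∝ μᵣN²A/R.
L₂/L₁ = (3.5)^2 × (3) × (3) = 110.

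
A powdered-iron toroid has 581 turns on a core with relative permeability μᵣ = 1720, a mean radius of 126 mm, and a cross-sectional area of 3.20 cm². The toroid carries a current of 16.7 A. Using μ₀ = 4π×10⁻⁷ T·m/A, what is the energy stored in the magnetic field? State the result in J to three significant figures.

U ≈ 41.1 J

L = μ₀μᵣN²A/(2πR) = (4π×10⁻⁷)(1720)(581)²(3.200×10^-4)/(2π×0.126) = 0.2949 H.
U = ½LI² = ½(0.2949)(16.7)² = 41.12 J.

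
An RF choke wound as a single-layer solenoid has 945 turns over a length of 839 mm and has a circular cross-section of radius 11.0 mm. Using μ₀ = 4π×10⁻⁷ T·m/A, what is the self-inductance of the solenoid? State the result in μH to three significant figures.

L ≈ 508 μH

A = πr² = π(1.100×10^-2 m)² = 3.801×10^-4 m².
For a long solenoid, L = μ₀N²A/ℓ.
L = (4π×10⁻⁷)(945)²(3.801×10^-4)/(0.839 m) = 5.084×10^-4 H.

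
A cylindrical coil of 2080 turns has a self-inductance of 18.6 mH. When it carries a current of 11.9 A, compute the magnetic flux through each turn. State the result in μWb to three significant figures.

From L = NΦ_B/I, the flux per turn is Φ_B = LI/N.
Φ_B = (1.860×10^-2 H)(11.9 A)/2080 = 1.064×10^-4 Wb.

Φ_B ≈ 106 μWb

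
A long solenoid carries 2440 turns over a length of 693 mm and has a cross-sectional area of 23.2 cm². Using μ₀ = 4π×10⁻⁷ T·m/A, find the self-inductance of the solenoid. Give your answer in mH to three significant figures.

A = 23.2 cm² = 2.320×10^-3 m².
For a long solenoid, L = μ₀N²A/ℓ.
L = (4π×10⁻⁷)(2440)²(2.320×10^-3)/(0.693 m) = 2.5046×10^-2 H.

L ≈ 25.0 mH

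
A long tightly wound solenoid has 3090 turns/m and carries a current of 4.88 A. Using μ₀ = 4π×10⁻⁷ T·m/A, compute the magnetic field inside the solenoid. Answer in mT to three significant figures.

B ≈ 18.9 mT

Inside a long solenoid, B = μ₀nI.
B = (4π×10⁻⁷)(3.090×10^3 m⁻¹)(4.88 A) = 1.8949×10^-2 T.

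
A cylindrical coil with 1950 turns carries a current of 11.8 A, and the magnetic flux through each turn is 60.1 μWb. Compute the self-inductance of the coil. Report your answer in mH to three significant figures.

Self-inductance is defined by L = NΦ_B/I (flux linkage over current).
L = (1950)(6.010×10^-5 Wb)/(11.8 A) = 9.932×10^-3 H.

L ≈ 9.93 mH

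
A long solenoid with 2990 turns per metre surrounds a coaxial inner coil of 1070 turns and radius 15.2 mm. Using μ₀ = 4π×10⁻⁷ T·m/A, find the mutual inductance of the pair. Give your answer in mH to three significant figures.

M ≈ 2.92 mH

The outer solenoid produces a uniform field B₁ = μ₀n₁I₁ across the inner coil,
so the flux linkage is N₂Φ = N₂B₁A₂ = μ₀n₁N₂A₂·I₁, giving M = μ₀n₁N₂A₂.
A₂ = πr² = π(1.520×10^-2 m)² = 7.258×10^-4 m².
M = (4π×10⁻⁷)(2990)(1070)(7.258×10^-4) = 2.918×10^-3 H.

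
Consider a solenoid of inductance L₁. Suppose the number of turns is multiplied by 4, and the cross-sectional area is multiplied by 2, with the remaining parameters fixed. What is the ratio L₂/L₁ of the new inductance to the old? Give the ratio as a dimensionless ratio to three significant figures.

For a solenoid, L ∝ μᵣN²A/ℓ.
L₂/L₁ = (4)^2 × (2) = 32.0.

L₂/L₁ = 32.0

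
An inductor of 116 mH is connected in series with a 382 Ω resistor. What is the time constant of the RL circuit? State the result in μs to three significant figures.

τ ≈ 304 μs

τ = L/R = (0.116 H)/(382 Ω) = 3.037×10^-4 s.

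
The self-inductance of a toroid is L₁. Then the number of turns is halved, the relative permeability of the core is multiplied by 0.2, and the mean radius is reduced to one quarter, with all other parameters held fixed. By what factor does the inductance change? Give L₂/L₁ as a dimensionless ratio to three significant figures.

L₂/L₁ = 0.200

For a toroid, L ∝ μᵣN²A/R.
L₂/L₁ = (0.5)^2 × (0.2) × (0.25)^-1 = 0.200.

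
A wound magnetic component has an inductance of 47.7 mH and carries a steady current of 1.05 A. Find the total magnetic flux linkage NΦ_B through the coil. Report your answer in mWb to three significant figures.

NΦ_B ≈ 50.1 mWb

From L = NΦ_B/I, the flux linkage is NΦ_B = LI.
NΦ_B = (4.770×10^-2 H)(1.05 A) = 5.009×10^-2 Wb.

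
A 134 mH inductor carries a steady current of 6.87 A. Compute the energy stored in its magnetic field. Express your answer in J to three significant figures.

Stored magnetic energy: U = ½LI².
U = ½(0.134 H)(6.87 A)² = 3.162 J.

U ≈ 3.16 J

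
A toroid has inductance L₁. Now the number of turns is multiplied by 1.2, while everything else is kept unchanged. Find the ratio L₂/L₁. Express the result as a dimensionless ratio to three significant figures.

L₂/L₁ = 1.44

For a toroid, L ∝ μᵣN²A/R.
L₂/L₁ = (1.2)^2 = 1.44.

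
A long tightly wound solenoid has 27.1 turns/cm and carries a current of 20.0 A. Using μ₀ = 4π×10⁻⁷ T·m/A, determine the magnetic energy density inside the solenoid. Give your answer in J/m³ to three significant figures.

B = μ₀nI = (4π×10⁻⁷)(2.710×10^3)(20.0) = 6.811×10^-2 T.
u = B²/(2μ₀) = (6.811×10^-2)²/(2×4π×10⁻⁷) = 1.846×10^3 J/m³.

u ≈ 1850 J/m³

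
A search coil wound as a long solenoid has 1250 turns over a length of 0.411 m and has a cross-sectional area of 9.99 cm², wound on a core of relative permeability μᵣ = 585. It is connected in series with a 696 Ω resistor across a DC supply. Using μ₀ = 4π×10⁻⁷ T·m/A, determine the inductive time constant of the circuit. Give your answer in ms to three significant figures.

τ ≈ 4.01 ms

A = 9.99 cm² = 9.990×10^-4 m².
L = μ₀μᵣN²A/ℓ = (4π×10⁻⁷)(585)(1250)²(9.990×10^-4)/(0.411) = 2.792 H.
τ = L/R = (2.792)/(696) = 4.011×10^-3 s.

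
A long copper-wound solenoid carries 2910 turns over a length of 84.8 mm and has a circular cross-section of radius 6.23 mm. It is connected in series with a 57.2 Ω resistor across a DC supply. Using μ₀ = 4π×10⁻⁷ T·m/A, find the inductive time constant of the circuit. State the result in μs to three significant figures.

τ ≈ 268 μs

A = πr² = π(6.230×10^-3 m)² = 1.219×10^-4 m².
L = μ₀N²A/ℓ = (4π×10⁻⁷)(2910)²(1.219×10^-4)/(8.480×10^-2) = 1.530×10^-2 H.
τ = L/R = (1.530×10^-2)/(57.2) = 2.675×10^-4 s.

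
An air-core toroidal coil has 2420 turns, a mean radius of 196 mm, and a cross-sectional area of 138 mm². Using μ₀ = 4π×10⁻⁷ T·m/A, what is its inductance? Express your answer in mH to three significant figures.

For a thin toroid, L = μ₀N²A/(2πR).
L = (4π×10⁻⁷)(2420)²(1.380×10^-4) / (2π×0.196 m) = 8.247×10^-4 H.

L ≈ 0.825 mH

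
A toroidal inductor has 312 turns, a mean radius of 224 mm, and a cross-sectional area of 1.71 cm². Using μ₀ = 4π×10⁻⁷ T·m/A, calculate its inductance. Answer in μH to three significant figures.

For a thin toroid, L = μ₀N²A/(2πR).
L = (4π×10⁻⁷)(312)²(1.710×10^-4) / (2π×0.224 m) = 1.486×10^-5 H.

L ≈ 14.9 μH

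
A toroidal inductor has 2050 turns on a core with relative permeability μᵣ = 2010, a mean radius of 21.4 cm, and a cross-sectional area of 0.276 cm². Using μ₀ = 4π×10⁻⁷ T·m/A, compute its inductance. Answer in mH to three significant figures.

For a thin toroid, L = μ₀μᵣN²A/(2πR).
L = (4π×10⁻⁷)(2010)(2050)²(2.760×10^-5) / (2π×0.214 m) = 0.2179 H.

L ≈ 218 mH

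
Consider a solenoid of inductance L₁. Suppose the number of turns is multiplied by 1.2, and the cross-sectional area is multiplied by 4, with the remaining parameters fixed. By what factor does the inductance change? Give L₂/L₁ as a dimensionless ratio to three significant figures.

For a solenoid, L ∝ μᵣN²A/ℓ.
L₂/L₁ = (1.2)^2 × (4) = 5.76.

L₂/L₁ = 5.76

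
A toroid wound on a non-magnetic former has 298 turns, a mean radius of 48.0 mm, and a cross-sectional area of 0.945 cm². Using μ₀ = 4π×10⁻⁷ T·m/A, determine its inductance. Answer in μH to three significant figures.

For a thin toroid, L = μ₀N²A/(2πR).
L = (4π×10⁻⁷)(298)²(9.450×10^-5) / (2π×4.800×10^-2 m) = 3.497×10^-5 H.

L ≈ 35.0 μH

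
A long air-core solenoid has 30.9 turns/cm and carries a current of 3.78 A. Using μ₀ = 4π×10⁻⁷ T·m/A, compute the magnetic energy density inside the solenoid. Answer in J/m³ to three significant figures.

u ≈ 85.7 J/m³

B = μ₀nI = (4π×10⁻⁷)(3.090×10^3)(3.78) = 1.468×10^-2 T.
u = B²/(2μ₀) = (1.468×10^-2)²/(2×4π×10⁻⁷) = 85.72 J/m³.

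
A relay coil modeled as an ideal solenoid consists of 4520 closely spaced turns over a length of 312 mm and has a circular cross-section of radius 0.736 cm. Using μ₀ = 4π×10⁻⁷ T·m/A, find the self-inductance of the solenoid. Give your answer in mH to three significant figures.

A = πr² = π(7.360×10^-3 m)² = 1.702×10^-4 m².
For a long solenoid, L = μ₀N²A/ℓ.
L = (4π×10⁻⁷)(4520)²(1.702×10^-4)/(0.312 m) = 1.400×10^-2 H.

L ≈ 14.0 mH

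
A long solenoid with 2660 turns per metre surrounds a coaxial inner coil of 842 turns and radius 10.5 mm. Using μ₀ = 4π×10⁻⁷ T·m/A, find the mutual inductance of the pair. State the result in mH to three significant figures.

M ≈ 0.975 mH

The outer solenoid produces a uniform field B₁ = μ₀n₁I₁ across the inner coil,
so the flux linkage is N₂Φ = N₂B₁A₂ = μ₀n₁N₂A₂·I₁, giving M = μ₀n₁N₂A₂.
A₂ = πr² = π(1.050×10^-2 m)² = 3.464×10^-4 m².
M = (4π×10⁻⁷)(2660)(842)(3.464×10^-4) = 9.748×10^-4 H.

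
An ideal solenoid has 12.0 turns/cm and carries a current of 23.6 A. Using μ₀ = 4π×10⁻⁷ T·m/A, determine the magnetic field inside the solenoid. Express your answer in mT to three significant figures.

Inside a long solenoid, B = μ₀nI.
B = (4π×10⁻⁷)(1.200×10^3 m⁻¹)(23.6 A) = 3.559×10^-2 T.

B ≈ 35.6 mT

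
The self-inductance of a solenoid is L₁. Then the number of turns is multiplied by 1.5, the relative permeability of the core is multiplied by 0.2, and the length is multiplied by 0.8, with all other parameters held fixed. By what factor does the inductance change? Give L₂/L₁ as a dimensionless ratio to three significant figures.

L₂/L₁ = 0.563

For a solenoid, L ∝ μᵣN²A/ℓ.
L₂/L₁ = (1.5)^2 × (0.2) × (0.8)^-1 = 0.563.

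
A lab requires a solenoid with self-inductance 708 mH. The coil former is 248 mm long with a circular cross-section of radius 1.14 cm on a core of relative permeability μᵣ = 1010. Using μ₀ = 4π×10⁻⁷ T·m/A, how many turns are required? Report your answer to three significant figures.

A = πr² = π(1.140×10^-2 m)² = 4.083×10^-4 m².
From L = μ₀μᵣN²A/ℓ, N = √(Lℓ / (μ₀μᵣA)).
N = √[(0.708)(0.248) / ((4π×10⁻⁷)(1010)×4.083×10^-4)] = √(3.388×10^5) ≈ 582.1.

N ≈ 582 turns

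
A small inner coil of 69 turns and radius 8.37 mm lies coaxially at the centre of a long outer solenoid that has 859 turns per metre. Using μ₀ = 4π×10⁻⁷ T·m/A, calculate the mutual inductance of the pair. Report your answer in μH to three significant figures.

The outer solenoid produces a uniform field B₁ = μ₀n₁I₁ across the inner coil,
so the flux linkage is N₂Φ = N₂B₁A₂ = μ₀n₁N₂A₂·I₁, giving M = μ₀n₁N₂A₂.
A₂ = πr² = π(8.370×10^-3 m)² = 2.201×10^-4 m².
M = (4π×10⁻⁷)(859)(69)(2.201×10^-4) = 1.639×10^-5 H.

M ≈ 16.4 μH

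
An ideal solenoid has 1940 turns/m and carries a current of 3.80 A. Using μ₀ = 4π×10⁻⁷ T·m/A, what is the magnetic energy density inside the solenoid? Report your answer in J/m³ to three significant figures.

u ≈ 34.1 J/m³

B = μ₀nI = (4π×10⁻⁷)(1.940×10^3)(3.80) = 9.264×10^-3 T.
u = B²/(2μ₀) = (9.264×10^-3)²/(2×4π×10⁻⁷) = 34.147 J/m³.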